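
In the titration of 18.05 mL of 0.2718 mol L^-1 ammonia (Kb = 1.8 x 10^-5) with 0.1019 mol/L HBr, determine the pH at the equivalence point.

5.19

n(NH3) = 0.2718 x 0.01805 = 0.004906 mol; V(HBr) at equivalence = 0.004906/0.1019 = 0.04815 L.
At equivalence the base is fully converted to NH4+; total volume = 0.06620 L, so [NH4+] = 0.004906/0.06620 = 0.07411 M.
Ka(NH4+) = Kw/Kb = 1.0e-14 / 1.8 x 10^-5 = 5.56e-10.
[H^+] = sqrt(Ka x [NH4+]) = sqrt(5.56e-10 x 0.07411) = 6.42e-6 M.
pH = -log(6.42e-6) = 5.19.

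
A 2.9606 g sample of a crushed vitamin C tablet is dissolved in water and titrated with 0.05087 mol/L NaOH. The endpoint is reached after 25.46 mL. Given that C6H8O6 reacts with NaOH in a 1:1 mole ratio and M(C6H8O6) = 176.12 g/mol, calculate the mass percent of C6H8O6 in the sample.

7.70%

n(NaOH) = 0.05087 x 0.02546 = 0.001295 mol.
n(C6H8O6) = 0.001295 / 1 = 0.001295 mol.
mass of C6H8O6 = 0.001295 x 176.12 = 0.2281 g.
% purity = 0.2281 / 2.9606 x 100 = 7.70%.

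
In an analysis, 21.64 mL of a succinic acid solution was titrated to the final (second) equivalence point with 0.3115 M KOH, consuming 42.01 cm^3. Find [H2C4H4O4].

n(KOH) = 0.3115 x 0.04201 = 0.01309 mol.
At the final (second) equivalence point, 2 mol OH^- react per mol H2C4H4O4, so n(H2C4H4O4) = 0.01309 / 2 = 0.006543 mol.
[H2C4H4O4] = 0.006543 / 0.02164 L = 0.302 M.

0.302 M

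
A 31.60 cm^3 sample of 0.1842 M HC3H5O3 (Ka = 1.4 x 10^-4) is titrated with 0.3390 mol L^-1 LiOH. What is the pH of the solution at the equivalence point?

8.47

n(HC3H5O3) = 0.1842 x 0.03160 = 0.005821 mol; V(LiOH) at equivalence = 0.005821/0.3390 = 0.01717 L.
At equivalence all the acid is converted to C3H5O3-; total volume = 0.03160 + 0.01717 = 0.04877 L, so [C3H5O3-] = 0.005821/0.04877 = 0.1193 M.
Kb = Kw/Ka = 1.0e-14 / 1.4 x 10^-4 = 7.14e-11.
[OH^-] = sqrt(Kb x [C3H5O3-]) = sqrt(7.14e-11 x 0.1193) = 2.92e-6 M.
pOH = 5.53, so pH = 14.00 - 5.53 = 8.47.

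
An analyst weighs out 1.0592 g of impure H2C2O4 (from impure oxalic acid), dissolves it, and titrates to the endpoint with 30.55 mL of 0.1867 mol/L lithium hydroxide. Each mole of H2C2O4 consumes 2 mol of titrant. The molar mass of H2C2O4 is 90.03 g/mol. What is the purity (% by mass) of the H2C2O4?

24.2%

n(LiOH) = 0.1867 x 0.03055 = 0.005704 mol.
n(H2C2O4) = 0.005704 / 2 = 0.002852 mol.
mass of H2C2O4 = 0.002852 x 90.03 = 0.2568 g.
% purity = 0.2568 / 1.0592 x 100 = 24.2%.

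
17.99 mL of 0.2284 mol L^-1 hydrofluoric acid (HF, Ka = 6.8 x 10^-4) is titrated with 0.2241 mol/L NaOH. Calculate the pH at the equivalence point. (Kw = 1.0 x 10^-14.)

n(HF) = 0.2284 x 0.01799 = 0.004109 mol; V(NaOH) at equivalence = 0.004109/0.2241 = 0.01834 L.
At equivalence all the acid is converted to F-; total volume = 0.01799 + 0.01834 = 0.03633 L, so [F-] = 0.004109/0.03633 = 0.1131 M.
Kb = Kw/Ka = 1.0e-14 / 6.8 x 10^-4 = 1.47e-11.
[OH^-] = sqrt(Kb x [F-]) = sqrt(1.47e-11 x 0.1131) = 1.29e-6 M.
pOH = 5.89, so pH = 14.00 - 5.89 = 8.11.

8.11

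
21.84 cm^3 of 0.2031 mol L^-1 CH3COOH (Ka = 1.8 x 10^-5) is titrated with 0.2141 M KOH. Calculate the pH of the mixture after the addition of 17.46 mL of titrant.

5.47

Initial n(CH3COOH) = 0.2031 x 0.02184 = 0.004436 mol.
n(KOH) added = 0.2141 x 0.01746 = 0.003738 mol, converting that many moles of CH3COOH to CH3COO-.
Remaining n(CH3COOH) = 0.0006975 mol; n(CH3COO-) = 0.003738 mol.
By Henderson-Hasselbalch, pH = pKa + log([A^-]/[HA]) = 4.74 + log(0.003738/0.0006975) = 4.74 + (+0.73) = 5.47.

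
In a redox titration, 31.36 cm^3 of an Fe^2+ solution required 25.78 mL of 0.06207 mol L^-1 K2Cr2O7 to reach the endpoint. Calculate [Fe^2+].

n(K2Cr2O7) = 0.06207 x 0.02578 = 0.001600 mol.
From the balanced equation, 1 mol K2Cr2O7 reacts with 6 mol Fe^2+, so n(Fe^2+) = 0.001600 x 6/1 = 0.009601 mol.
[Fe^2+] = 0.009601 / 0.03136 L = 0.306 M.

0.306 M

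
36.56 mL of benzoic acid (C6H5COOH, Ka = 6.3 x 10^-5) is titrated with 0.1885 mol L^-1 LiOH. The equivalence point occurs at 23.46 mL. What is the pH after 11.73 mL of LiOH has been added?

11.73 mL is exactly half the equivalence volume (23.46/2), i.e. the half-equivalence point.
There, n(HA) = n(A^-), so pH = pKa = -log(6.3 x 10^-5) = 4.20.

4.20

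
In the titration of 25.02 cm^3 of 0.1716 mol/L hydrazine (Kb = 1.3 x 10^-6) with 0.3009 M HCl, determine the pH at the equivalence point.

4.54

n(N2H4) = 0.1716 x 0.02502 = 0.004293 mol; V(HCl) at equivalence = 0.004293/0.3009 = 0.01427 L.
At equivalence the base is fully converted to N2H5+; total volume = 0.03929 L, so [N2H5+] = 0.004293/0.03929 = 0.1093 M.
Ka(N2H5+) = Kw/Kb = 1.0e-14 / 1.3 x 10^-6 = 7.69e-9.
[H^+] = sqrt(Ka x [N2H5+]) = sqrt(7.69e-9 x 0.1093) = 2.90e-5 M.
pH = -log(2.90e-5) = 4.54.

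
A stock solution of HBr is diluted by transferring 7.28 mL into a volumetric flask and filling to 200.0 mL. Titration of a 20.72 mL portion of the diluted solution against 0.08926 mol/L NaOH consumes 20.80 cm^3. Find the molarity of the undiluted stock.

n(NaOH) = 0.08926 x 0.02080 = 0.001857 mol.
n(HBr) in the aliquot = 0.001857 mol.
[diluted HBr] = 0.001857 / 0.02072 = 0.08960 M.
Dilution factor = 200.0/7.280 = 27.47, so [stock] = 0.08960 x 27.47 = 2.46 M.

2.46 M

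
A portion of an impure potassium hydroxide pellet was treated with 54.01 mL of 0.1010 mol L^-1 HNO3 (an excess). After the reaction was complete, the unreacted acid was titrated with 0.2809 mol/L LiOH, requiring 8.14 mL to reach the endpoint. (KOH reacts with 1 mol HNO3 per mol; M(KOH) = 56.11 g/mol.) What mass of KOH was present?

0.178 g

Total n(HNO3) added = 0.1010 x 0.05401 = 0.005455 mol.
n(LiOH) used = 0.2809 x 0.008140 = 0.002287 mol, which equals the excess n(HNO3).
So n(HNO3) consumed by the sample = 0.005455 - 0.002287 = 0.003168 mol.
n(KOH) = 0.003168 / 1 = 0.003168 mol.
mass = 0.003168 mol x 56.11 g/mol = 0.178 g.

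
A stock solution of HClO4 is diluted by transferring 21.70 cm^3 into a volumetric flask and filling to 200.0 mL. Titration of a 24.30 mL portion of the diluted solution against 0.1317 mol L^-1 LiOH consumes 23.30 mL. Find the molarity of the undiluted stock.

n(LiOH) = 0.1317 x 0.02330 = 0.003069 mol.
n(HClO4) in the aliquot = 0.003069 mol.
[diluted HClO4] = 0.003069 / 0.02430 = 0.1263 M.
Dilution factor = 200.0/21.70 = 9.217, so [stock] = 0.1263 x 9.217 = 1.16 M.

1.16 M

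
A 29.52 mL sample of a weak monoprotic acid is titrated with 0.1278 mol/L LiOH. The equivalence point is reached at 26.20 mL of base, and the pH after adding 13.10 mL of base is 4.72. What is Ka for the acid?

13.10 mL is half of the equivalence volume, so this is the half-equivalence point where [HA] = [A^-].
At half-equivalence pH = pKa, so pKa = 4.72.
Ka = 10^(-4.72) = 1.9 x 10^-5.

1.9 x 10^-5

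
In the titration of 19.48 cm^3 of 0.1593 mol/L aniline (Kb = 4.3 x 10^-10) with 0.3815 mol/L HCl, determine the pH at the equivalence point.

2.79

n(C6H5NH2) = 0.1593 x 0.01948 = 0.003103 mol; V(HCl) at equivalence = 0.003103/0.3815 = 0.008134 L.
At equivalence the base is fully converted to C6H5NH3+; total volume = 0.02761 L, so [C6H5NH3+] = 0.003103/0.02761 = 0.1124 M.
Ka(C6H5NH3+) = Kw/Kb = 1.0e-14 / 4.3 x 10^-10 = 2.33e-5.
[H^+] = sqrt(Ka x [C6H5NH3+]) = sqrt(2.33e-5 x 0.1124) = 0.00162 M.
pH = -log(0.00162) = 2.79.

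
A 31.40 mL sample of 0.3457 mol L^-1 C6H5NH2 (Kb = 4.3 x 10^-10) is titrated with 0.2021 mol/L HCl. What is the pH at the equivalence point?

n(C6H5NH2) = 0.3457 x 0.03140 = 0.01085 mol; V(HCl) at equivalence = 0.01085/0.2021 = 0.05371 L.
At equivalence the base is fully converted to C6H5NH3+; total volume = 0.08511 L, so [C6H5NH3+] = 0.01085/0.08511 = 0.1275 M.
Ka(C6H5NH3+) = Kw/Kb = 1.0e-14 / 4.3 x 10^-10 = 2.33e-5.
[H^+] = sqrt(Ka x [C6H5NH3+]) = sqrt(2.33e-5 x 0.1275) = 0.00172 M.
pH = -log(0.00172) = 2.76.

2.76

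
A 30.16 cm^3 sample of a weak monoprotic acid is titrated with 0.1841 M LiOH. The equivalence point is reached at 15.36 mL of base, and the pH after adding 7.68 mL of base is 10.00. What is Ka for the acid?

7.68 mL is half of the equivalence volume, so this is the half-equivalence point where [HA] = [A^-].
At half-equivalence pH = pKa, so pKa = 10.00.
Ka = 10^(-10.00) = 1.0 x 10^-10.

1.0 x 10^-10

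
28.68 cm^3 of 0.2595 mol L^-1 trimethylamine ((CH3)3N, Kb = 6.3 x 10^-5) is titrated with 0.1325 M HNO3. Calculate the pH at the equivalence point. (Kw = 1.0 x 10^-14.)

n((CH3)3N) = 0.2595 x 0.02868 = 0.007442 mol; V(HNO3) at equivalence = 0.007442/0.1325 = 0.05617 L.
At equivalence the base is fully converted to (CH3)3NH+; total volume = 0.08485 L, so [(CH3)3NH+] = 0.007442/0.08485 = 0.08771 M.
Ka((CH3)3NH+) = Kw/Kb = 1.0e-14 / 6.3 x 10^-5 = 1.59e-10.
[H^+] = sqrt(Ka x [(CH3)3NH+]) = sqrt(1.59e-10 x 0.08771) = 3.73e-6 M.
pH = -log(3.73e-6) = 5.43.

5.43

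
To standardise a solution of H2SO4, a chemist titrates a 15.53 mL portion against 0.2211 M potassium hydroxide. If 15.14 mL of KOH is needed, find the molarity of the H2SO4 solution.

0.108 M

n(KOH) delivered = 0.2211 x 0.01514 = 0.003347 mol.
The reaction is 1 H2SO4 + 2 KOH, so n(H2SO4) = 0.003347 x 1/2 = 0.001674 mol.
[H2SO4] = 0.001674 mol / 0.01553 L = 0.108 M.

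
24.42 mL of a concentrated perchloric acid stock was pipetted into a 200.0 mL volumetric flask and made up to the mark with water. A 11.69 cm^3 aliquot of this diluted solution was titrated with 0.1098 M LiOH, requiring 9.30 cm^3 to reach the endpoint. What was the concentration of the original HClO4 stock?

n(LiOH) = 0.1098 x 0.009300 = 0.001021 mol.
n(HClO4) in the aliquot = 0.001021 mol.
[diluted HClO4] = 0.001021 / 0.01169 = 0.08735 M.
Dilution factor = 200.0/24.42 = 8.190, so [stock] = 0.08735 x 8.190 = 0.715 M.

0.715 M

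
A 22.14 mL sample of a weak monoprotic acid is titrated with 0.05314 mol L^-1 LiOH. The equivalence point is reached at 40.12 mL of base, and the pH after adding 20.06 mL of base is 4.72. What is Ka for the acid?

20.06 mL is half of the equivalence volume, so this is the half-equivalence point where [HA] = [A^-].
At half-equivalence pH = pKa, so pKa = 4.72.
Ka = 10^(-4.72) = 1.9 x 10^-5.

1.9 x 10^-5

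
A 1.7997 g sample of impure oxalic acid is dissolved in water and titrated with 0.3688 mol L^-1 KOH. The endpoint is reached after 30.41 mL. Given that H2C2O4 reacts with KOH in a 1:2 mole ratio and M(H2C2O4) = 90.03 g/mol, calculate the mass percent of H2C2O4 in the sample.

28.1%

n(KOH) = 0.3688 x 0.03041 = 0.01122 mol.
n(H2C2O4) = 0.01122 / 2 = 0.005608 mol.
mass of H2C2O4 = 0.005608 x 90.03 = 0.5049 g.
% purity = 0.5049 / 1.7997 x 100 = 28.1%.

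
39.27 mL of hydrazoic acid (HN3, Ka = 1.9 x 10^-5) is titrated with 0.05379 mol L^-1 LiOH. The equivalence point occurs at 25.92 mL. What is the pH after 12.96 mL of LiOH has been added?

4.72

12.96 mL is exactly half the equivalence volume (25.92/2), i.e. the half-equivalence point.
There, n(HA) = n(A^-), so pH = pKa = -log(1.9 x 10^-5) = 4.72.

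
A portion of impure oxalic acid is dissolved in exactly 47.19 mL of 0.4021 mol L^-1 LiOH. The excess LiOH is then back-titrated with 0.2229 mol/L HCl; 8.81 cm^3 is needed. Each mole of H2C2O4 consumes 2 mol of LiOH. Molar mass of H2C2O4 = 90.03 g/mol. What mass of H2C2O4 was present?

Total n(LiOH) added = 0.4021 x 0.04719 = 0.01898 mol.
n(HCl) used = 0.2229 x 0.008810 = 0.001964 mol, which equals the excess n(LiOH).
So n(LiOH) consumed by the sample = 0.01898 - 0.001964 = 0.01701 mol.
n(H2C2O4) = 0.01701 / 2 = 0.008506 mol.
mass = 0.008506 mol x 90.03 g/mol = 0.766 g.

0.766 g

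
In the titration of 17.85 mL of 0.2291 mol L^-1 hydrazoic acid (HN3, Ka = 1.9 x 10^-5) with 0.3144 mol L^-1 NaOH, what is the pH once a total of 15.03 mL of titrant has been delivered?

n(acid) = 0.2291 x 0.01785 = 0.004089 mol; n(NaOH) added = 0.3144 x 0.01503 = 0.004725 mol.
Base is in excess by 0.004725 - 0.004089 = 0.0006360 mol in a total volume of 0.03288 L.
[OH^-] = 0.0006360/0.03288 = 0.01934 M, so pOH = 1.71 and pH = 14.00 - 1.71 = 12.29.

12.29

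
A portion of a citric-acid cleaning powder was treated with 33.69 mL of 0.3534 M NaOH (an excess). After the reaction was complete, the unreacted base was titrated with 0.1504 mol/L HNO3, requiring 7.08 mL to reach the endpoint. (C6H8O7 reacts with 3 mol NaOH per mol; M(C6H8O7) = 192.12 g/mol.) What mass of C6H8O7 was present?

Total n(NaOH) added = 0.3534 x 0.03369 = 0.01191 mol.
n(HNO3) used = 0.1504 x 0.007080 = 0.001065 mol, which equals the excess n(NaOH).
So n(NaOH) consumed by the sample = 0.01191 - 0.001065 = 0.01084 mol.
n(C6H8O7) = 0.01084 / 3 = 0.003614 mol.
mass = 0.003614 mol x 192.12 g/mol = 0.694 g.

0.694 g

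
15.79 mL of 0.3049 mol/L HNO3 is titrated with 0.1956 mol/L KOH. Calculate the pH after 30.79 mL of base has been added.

12.41

n(acid) = 0.3049 x 0.01579 = 0.004814 mol; n(KOH) added = 0.1956 x 0.03079 = 0.006023 mol.
Base is in excess by 0.006023 - 0.004814 = 0.001208 mol in a total volume of 0.04658 L.
[OH^-] = 0.001208/0.04658 = 0.02594 M, so pOH = 1.59 and pH = 14.00 - 1.59 = 12.41.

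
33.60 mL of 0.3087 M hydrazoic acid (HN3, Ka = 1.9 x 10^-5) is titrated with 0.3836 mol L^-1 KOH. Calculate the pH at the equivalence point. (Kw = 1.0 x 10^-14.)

8.98

n(HN3) = 0.3087 x 0.03360 = 0.01037 mol; V(KOH) at equivalence = 0.01037/0.3836 = 0.02704 L.
At equivalence all the acid is converted to N3-; total volume = 0.03360 + 0.02704 = 0.06064 L, so [N3-] = 0.01037/0.06064 = 0.1710 M.
Kb = Kw/Ka = 1.0e-14 / 1.9 x 10^-5 = 5.26e-10.
[OH^-] = sqrt(Kb x [N3-]) = sqrt(5.26e-10 x 0.1710) = 9.49e-6 M.
pOH = 5.02, so pH = 14.00 - 5.02 = 8.98.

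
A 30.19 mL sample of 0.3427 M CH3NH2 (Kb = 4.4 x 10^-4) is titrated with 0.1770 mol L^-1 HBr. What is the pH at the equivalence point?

n(CH3NH2) = 0.3427 x 0.03019 = 0.01035 mol; V(HBr) at equivalence = 0.01035/0.1770 = 0.05845 L.
At equivalence the base is fully converted to CH3NH3+; total volume = 0.08864 L, so [CH3NH3+] = 0.01035/0.08864 = 0.1167 M.
Ka(CH3NH3+) = Kw/Kb = 1.0e-14 / 4.4 x 10^-4 = 2.27e-11.
[H^+] = sqrt(Ka x [CH3NH3+]) = sqrt(2.27e-11 x 0.1167) = 1.63e-6 M.
pH = -log(1.63e-6) = 5.79.

5.79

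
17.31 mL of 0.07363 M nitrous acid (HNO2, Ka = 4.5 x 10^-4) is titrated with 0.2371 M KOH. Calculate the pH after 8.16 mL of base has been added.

12.41

n(acid) = 0.07363 x 0.01731 = 0.001275 mol; n(KOH) added = 0.2371 x 0.008160 = 0.001935 mol.
Base is in excess by 0.001935 - 0.001275 = 0.0006602 mol in a total volume of 0.02547 L.
[OH^-] = 0.0006602/0.02547 = 0.02592 M, so pOH = 1.59 and pH = 14.00 - 1.59 = 12.41.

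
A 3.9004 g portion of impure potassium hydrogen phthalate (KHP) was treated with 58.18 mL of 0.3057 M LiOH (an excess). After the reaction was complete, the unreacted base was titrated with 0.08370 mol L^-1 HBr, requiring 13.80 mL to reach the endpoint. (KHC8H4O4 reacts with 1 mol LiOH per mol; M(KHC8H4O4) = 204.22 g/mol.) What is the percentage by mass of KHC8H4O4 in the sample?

87.1%

Total n(LiOH) added = 0.3057 x 0.05818 = 0.01779 mol.
n(HBr) used = 0.08370 x 0.01380 = 0.001155 mol, which equals the excess n(LiOH).
So n(LiOH) consumed by the sample = 0.01779 - 0.001155 = 0.01663 mol.
n(KHC8H4O4) = 0.01663 / 1 = 0.01663 mol.
mass KHC8H4O4 = 0.01663 x 204.22 = 3.396 g, so %KHC8H4O4 = 3.396/3.9004 x 100 = 87.1%.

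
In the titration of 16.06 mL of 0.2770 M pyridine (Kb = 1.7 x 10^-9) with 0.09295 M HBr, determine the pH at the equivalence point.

3.19

n(C5H5N) = 0.2770 x 0.01606 = 0.004449 mol; V(HBr) at equivalence = 0.004449/0.09295 = 0.04786 L.
At equivalence the base is fully converted to C5H5NH+; total volume = 0.06392 L, so [C5H5NH+] = 0.004449/0.06392 = 0.06960 M.
Ka(C5H5NH+) = Kw/Kb = 1.0e-14 / 1.7 x 10^-9 = 5.88e-6.
[H^+] = sqrt(Ka x [C5H5NH+]) = sqrt(5.88e-6 x 0.06960) = 0.000640 M.
pH = -log(0.000640) = 3.19.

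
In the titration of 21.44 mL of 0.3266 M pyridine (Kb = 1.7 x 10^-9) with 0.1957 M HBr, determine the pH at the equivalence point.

3.07

n(C5H5N) = 0.3266 x 0.02144 = 0.007002 mol; V(HBr) at equivalence = 0.007002/0.1957 = 0.03578 L.
At equivalence the base is fully converted to C5H5NH+; total volume = 0.05722 L, so [C5H5NH+] = 0.007002/0.05722 = 0.1224 M.
Ka(C5H5NH+) = Kw/Kb = 1.0e-14 / 1.7 x 10^-9 = 5.88e-6.
[H^+] = sqrt(Ka x [C5H5NH+]) = sqrt(5.88e-6 x 0.1224) = 0.000848 M.
pH = -log(0.000848) = 3.07.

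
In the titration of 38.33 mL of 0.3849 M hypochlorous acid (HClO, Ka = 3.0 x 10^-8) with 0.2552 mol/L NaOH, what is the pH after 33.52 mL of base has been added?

Initial n(HClO) = 0.3849 x 0.03833 = 0.01475 mol.
n(NaOH) added = 0.2552 x 0.03352 = 0.008554 mol, converting that many moles of HClO to ClO-.
Remaining n(HClO) = 0.006199 mol; n(ClO-) = 0.008554 mol.
By Henderson-Hasselbalch, pH = pKa + log([A^-]/[HA]) = 7.52 + log(0.008554/0.006199) = 7.52 + (+0.14) = 7.66.

7.66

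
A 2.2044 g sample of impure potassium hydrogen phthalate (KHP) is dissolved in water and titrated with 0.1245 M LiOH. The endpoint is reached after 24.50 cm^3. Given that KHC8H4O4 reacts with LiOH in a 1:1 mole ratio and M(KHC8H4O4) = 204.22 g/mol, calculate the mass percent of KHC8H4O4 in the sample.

28.3%

n(LiOH) = 0.1245 x 0.02450 = 0.003050 mol.
n(KHC8H4O4) = 0.003050 / 1 = 0.003050 mol.
mass of KHC8H4O4 = 0.003050 x 204.22 = 0.6229 g.
% purity = 0.6229 / 2.2044 x 100 = 28.3%.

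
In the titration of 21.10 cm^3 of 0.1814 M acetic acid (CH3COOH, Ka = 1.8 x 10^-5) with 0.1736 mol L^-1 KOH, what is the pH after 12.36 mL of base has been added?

4.85

Initial n(CH3COOH) = 0.1814 x 0.02110 = 0.003828 mol.
n(KOH) added = 0.1736 x 0.01236 = 0.002146 mol, converting that many moles of CH3COOH to CH3COO-.
Remaining n(CH3COOH) = 0.001682 mol; n(CH3COO-) = 0.002146 mol.
By Henderson-Hasselbalch, pH = pKa + log([A^-]/[HA]) = 4.74 + log(0.002146/0.001682) = 4.74 + (+0.11) = 4.85.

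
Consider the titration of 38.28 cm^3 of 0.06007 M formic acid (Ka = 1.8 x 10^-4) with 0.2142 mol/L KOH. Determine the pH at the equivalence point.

n(HCOOH) = 0.06007 x 0.03828 = 0.002299 mol; V(KOH) at equivalence = 0.002299/0.2142 = 0.01074 L.
At equivalence all the acid is converted to HCOO-; total volume = 0.03828 + 0.01074 = 0.04902 L, so [HCOO-] = 0.002299/0.04902 = 0.04691 M.
Kb = Kw/Ka = 1.0e-14 / 1.8 x 10^-4 = 5.56e-11.
[OH^-] = sqrt(Kb x [HCOO-]) = sqrt(5.56e-11 x 0.04691) = 1.61e-6 M.
pOH = 5.79, so pH = 14.00 - 5.79 = 8.21.

8.21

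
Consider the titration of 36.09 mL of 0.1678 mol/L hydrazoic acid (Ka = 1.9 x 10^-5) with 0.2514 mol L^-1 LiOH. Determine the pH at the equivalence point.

n(HN3) = 0.1678 x 0.03609 = 0.006056 mol; V(LiOH) at equivalence = 0.006056/0.2514 = 0.02409 L.
At equivalence all the acid is converted to N3-; total volume = 0.03609 + 0.02409 = 0.06018 L, so [N3-] = 0.006056/0.06018 = 0.1006 M.
Kb = Kw/Ka = 1.0e-14 / 1.9 x 10^-5 = 5.26e-10.
[OH^-] = sqrt(Kb x [N3-]) = sqrt(5.26e-10 x 0.1006) = 7.28e-6 M.
pOH = 5.14, so pH = 14.00 - 5.14 = 8.86.

8.86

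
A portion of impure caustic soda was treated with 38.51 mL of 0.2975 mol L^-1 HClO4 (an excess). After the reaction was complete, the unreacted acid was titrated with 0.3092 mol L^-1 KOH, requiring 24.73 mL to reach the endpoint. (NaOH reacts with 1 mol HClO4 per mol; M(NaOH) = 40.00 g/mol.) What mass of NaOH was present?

Total n(HClO4) added = 0.2975 x 0.03851 = 0.01146 mol.
n(KOH) used = 0.3092 x 0.02473 = 0.007647 mol, which equals the excess n(HClO4).
So n(HClO4) consumed by the sample = 0.01146 - 0.007647 = 0.003810 mol.
n(NaOH) = 0.003810 / 1 = 0.003810 mol.
mass = 0.003810 mol x 40.00 g/mol = 0.152 g.

0.152 g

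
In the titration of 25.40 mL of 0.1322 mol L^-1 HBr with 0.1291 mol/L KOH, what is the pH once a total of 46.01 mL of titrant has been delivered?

n(acid) = 0.1322 x 0.02540 = 0.003358 mol; n(KOH) added = 0.1291 x 0.04601 = 0.005940 mol.
Base is in excess by 0.005940 - 0.003358 = 0.002582 mol in a total volume of 0.07141 L.
[OH^-] = 0.002582/0.07141 = 0.03616 M, so pOH = 1.44 and pH = 14.00 - 1.44 = 12.56.

12.56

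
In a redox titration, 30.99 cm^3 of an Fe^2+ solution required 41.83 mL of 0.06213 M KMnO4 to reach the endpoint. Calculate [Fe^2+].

n(KMnO4) = 0.06213 x 0.04183 = 0.002599 mol.
From the balanced equation, 1 mol KMnO4 reacts with 5 mol Fe^2+, so n(Fe^2+) = 0.002599 x 5/1 = 0.01299 mol.
[Fe^2+] = 0.01299 / 0.03099 L = 0.419 M.

0.419 M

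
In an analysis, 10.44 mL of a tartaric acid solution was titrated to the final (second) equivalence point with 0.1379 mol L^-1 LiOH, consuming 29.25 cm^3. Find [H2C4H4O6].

0.193 M

n(LiOH) = 0.1379 x 0.02925 = 0.004034 mol.
At the final (second) equivalence point, 2 mol OH^- react per mol H2C4H4O6, so n(H2C4H4O6) = 0.004034 / 2 = 0.002017 mol.
[H2C4H4O6] = 0.002017 / 0.01044 L = 0.193 M.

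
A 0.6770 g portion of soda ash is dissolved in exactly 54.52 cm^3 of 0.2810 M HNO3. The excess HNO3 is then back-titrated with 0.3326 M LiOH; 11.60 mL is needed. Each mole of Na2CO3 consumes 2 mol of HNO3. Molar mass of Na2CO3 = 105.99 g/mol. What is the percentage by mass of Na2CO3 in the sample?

Total n(HNO3) added = 0.2810 x 0.05452 = 0.01532 mol.
n(LiOH) used = 0.3326 x 0.01160 = 0.003858 mol, which equals the excess n(HNO3).
So n(HNO3) consumed by the sample = 0.01532 - 0.003858 = 0.01146 mol.
n(Na2CO3) = 0.01146 / 2 = 0.005731 mol.
mass Na2CO3 = 0.005731 x 105.99 = 0.6074 g, so %Na2CO3 = 0.6074/0.6770 x 100 = 89.7%.

89.7%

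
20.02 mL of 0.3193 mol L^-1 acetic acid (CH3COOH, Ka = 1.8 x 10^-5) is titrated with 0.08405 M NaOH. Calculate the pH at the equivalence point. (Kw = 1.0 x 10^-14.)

n(CH3COOH) = 0.3193 x 0.02002 = 0.006392 mol; V(NaOH) at equivalence = 0.006392/0.08405 = 0.07605 L.
At equivalence all the acid is converted to CH3COO-; total volume = 0.02002 + 0.07605 = 0.09607 L, so [CH3COO-] = 0.006392/0.09607 = 0.06654 M.
Kb = Kw/Ka = 1.0e-14 / 1.8 x 10^-5 = 5.56e-10.
[OH^-] = sqrt(Kb x [CH3COO-]) = sqrt(5.56e-10 x 0.06654) = 6.08e-6 M.
pOH = 5.22, so pH = 14.00 - 5.22 = 8.78.

8.78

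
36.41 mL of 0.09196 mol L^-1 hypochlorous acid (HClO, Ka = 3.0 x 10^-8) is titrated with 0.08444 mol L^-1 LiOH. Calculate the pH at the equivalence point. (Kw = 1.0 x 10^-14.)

n(HClO) = 0.09196 x 0.03641 = 0.003348 mol; V(LiOH) at equivalence = 0.003348/0.08444 = 0.03965 L.
At equivalence all the acid is converted to ClO-; total volume = 0.03641 + 0.03965 = 0.07606 L, so [ClO-] = 0.003348/0.07606 = 0.04402 M.
Kb = Kw/Ka = 1.0e-14 / 3.0 x 10^-8 = 3.33e-7.
[OH^-] = sqrt(Kb x [ClO-]) = sqrt(3.33e-7 x 0.04402) = 0.000121 M.
pOH = 3.92, so pH = 14.00 - 3.92 = 10.08.

10.08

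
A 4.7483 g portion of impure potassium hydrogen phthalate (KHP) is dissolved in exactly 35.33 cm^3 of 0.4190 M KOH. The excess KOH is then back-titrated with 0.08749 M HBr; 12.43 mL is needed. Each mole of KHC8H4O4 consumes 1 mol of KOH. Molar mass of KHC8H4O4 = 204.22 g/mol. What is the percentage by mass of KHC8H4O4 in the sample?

59.0%

Total n(KOH) added = 0.4190 x 0.03533 = 0.01480 mol.
n(HBr) used = 0.08749 x 0.01243 = 0.001088 mol, which equals the excess n(KOH).
So n(KOH) consumed by the sample = 0.01480 - 0.001088 = 0.01372 mol.
n(KHC8H4O4) = 0.01372 / 1 = 0.01372 mol.
mass KHC8H4O4 = 0.01372 x 204.22 = 2.801 g, so %KHC8H4O4 = 2.801/4.7483 x 100 = 59.0%.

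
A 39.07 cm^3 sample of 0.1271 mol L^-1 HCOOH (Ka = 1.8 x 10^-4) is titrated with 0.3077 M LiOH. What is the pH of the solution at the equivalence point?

n(HCOOH) = 0.1271 x 0.03907 = 0.004966 mol; V(LiOH) at equivalence = 0.004966/0.3077 = 0.01614 L.
At equivalence all the acid is converted to HCOO-; total volume = 0.03907 + 0.01614 = 0.05521 L, so [HCOO-] = 0.004966/0.05521 = 0.08995 M.
Kb = Kw/Ka = 1.0e-14 / 1.8 x 10^-4 = 5.56e-11.
[OH^-] = sqrt(Kb x [HCOO-]) = sqrt(5.56e-11 x 0.08995) = 2.24e-6 M.
pOH = 5.65, so pH = 14.00 - 5.65 = 8.35.

8.35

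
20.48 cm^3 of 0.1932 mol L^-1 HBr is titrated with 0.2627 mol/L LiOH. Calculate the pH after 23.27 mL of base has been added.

12.69

n(acid) = 0.1932 x 0.02048 = 0.003957 mol; n(LiOH) added = 0.2627 x 0.02327 = 0.006113 mol.
Base is in excess by 0.006113 - 0.003957 = 0.002156 mol in a total volume of 0.04375 L.
[OH^-] = 0.002156/0.04375 = 0.04929 M, so pOH = 1.31 and pH = 14.00 - 1.31 = 12.69.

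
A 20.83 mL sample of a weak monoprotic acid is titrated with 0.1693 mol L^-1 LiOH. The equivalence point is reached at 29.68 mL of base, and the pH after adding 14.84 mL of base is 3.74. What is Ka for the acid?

1.8 x 10^-4

14.84 mL is half of the equivalence volume, so this is the half-equivalence point where [HA] = [A^-].
At half-equivalence pH = pKa, so pKa = 3.74.
Ka = 10^(-3.74) = 1.8 x 10^-4.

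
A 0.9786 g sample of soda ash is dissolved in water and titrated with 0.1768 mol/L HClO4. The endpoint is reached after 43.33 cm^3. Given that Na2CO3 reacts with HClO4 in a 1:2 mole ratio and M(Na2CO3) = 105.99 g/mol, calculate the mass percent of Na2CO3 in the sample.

n(HClO4) = 0.1768 x 0.04333 = 0.007661 mol.
n(Na2CO3) = 0.007661 / 2 = 0.003830 mol.
mass of Na2CO3 = 0.003830 x 105.99 = 0.4060 g.
% purity = 0.4060 / 0.9786 x 100 = 41.5%.

41.5%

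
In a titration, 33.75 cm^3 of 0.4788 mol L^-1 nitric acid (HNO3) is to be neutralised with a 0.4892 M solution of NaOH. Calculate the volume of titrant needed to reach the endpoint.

33.0 mL

n(HNO3) = 0.4788 mol/L x 0.03375 L = 0.01616 mol.
At equivalence n(NaOH) = n(HNO3) = 0.01616 mol.
V(NaOH) = 0.01616 / 0.4892 = 0.03303 L = 33.0 mL.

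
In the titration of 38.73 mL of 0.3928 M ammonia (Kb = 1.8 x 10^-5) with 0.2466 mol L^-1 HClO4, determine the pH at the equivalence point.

n(NH3) = 0.3928 x 0.03873 = 0.01521 mol; V(HClO4) at equivalence = 0.01521/0.2466 = 0.06169 L.
At equivalence the base is fully converted to NH4+; total volume = 0.1004 L, so [NH4+] = 0.01521/0.1004 = 0.1515 M.
Ka(NH4+) = Kw/Kb = 1.0e-14 / 1.8 x 10^-5 = 5.56e-10.
[H^+] = sqrt(Ka x [NH4+]) = sqrt(5.56e-10 x 0.1515) = 9.17e-6 M.
pH = -log(9.17e-6) = 5.04.

5.04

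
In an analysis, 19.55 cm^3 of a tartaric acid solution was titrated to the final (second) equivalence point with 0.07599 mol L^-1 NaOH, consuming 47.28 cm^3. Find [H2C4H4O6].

0.0919 M

n(NaOH) = 0.07599 x 0.04728 = 0.003593 mol.
At the final (second) equivalence point, 2 mol OH^- react per mol H2C4H4O6, so n(H2C4H4O6) = 0.003593 / 2 = 0.001796 mol.
[H2C4H4O6] = 0.001796 / 0.01955 L = 0.0919 M.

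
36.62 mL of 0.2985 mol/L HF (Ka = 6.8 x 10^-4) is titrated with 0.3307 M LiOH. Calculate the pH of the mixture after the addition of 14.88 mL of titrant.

Initial n(HF) = 0.2985 x 0.03662 = 0.01093 mol.
n(LiOH) added = 0.3307 x 0.01488 = 0.004921 mol, converting that many moles of HF to F-.
Remaining n(HF) = 0.006010 mol; n(F-) = 0.004921 mol.
By Henderson-Hasselbalch, pH = pKa + log([A^-]/[HA]) = 3.17 + log(0.004921/0.006010) = 3.17 + (-0.09) = 3.08.

3.08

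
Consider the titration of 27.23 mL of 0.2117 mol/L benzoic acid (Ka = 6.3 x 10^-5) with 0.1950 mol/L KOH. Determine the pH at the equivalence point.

n(C6H5COOH) = 0.2117 x 0.02723 = 0.005765 mol; V(KOH) at equivalence = 0.005765/0.1950 = 0.02956 L.
At equivalence all the acid is converted to C6H5COO-; total volume = 0.02723 + 0.02956 = 0.05679 L, so [C6H5COO-] = 0.005765/0.05679 = 0.1015 M.
Kb = Kw/Ka = 1.0e-14 / 6.3 x 10^-5 = 1.59e-10.
[OH^-] = sqrt(Kb x [C6H5COO-]) = sqrt(1.59e-10 x 0.1015) = 4.01e-6 M.
pOH = 5.40, so pH = 14.00 - 5.40 = 8.60.

8.60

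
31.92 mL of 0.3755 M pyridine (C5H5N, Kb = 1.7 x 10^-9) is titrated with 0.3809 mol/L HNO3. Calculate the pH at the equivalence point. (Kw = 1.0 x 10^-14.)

n(C5H5N) = 0.3755 x 0.03192 = 0.01199 mol; V(HNO3) at equivalence = 0.01199/0.3809 = 0.03147 L.
At equivalence the base is fully converted to C5H5NH+; total volume = 0.06339 L, so [C5H5NH+] = 0.01199/0.06339 = 0.1891 M.
Ka(C5H5NH+) = Kw/Kb = 1.0e-14 / 1.7 x 10^-9 = 5.88e-6.
[H^+] = sqrt(Ka x [C5H5NH+]) = sqrt(5.88e-6 x 0.1891) = 0.00105 M.
pH = -log(0.00105) = 2.98.

2.98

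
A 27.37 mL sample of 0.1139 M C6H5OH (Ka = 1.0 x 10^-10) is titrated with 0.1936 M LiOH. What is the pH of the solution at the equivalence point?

n(C6H5OH) = 0.1139 x 0.02737 = 0.003117 mol; V(LiOH) at equivalence = 0.003117/0.1936 = 0.01610 L.
At equivalence all the acid is converted to C6H5O-; total volume = 0.02737 + 0.01610 = 0.04347 L, so [C6H5O-] = 0.003117/0.04347 = 0.07171 M.
Kb = Kw/Ka = 1.0e-14 / 1.0 x 10^-10 = 0.000100.
[OH^-] = sqrt(Kb x [C6H5O-]) = sqrt(0.000100 x 0.07171) = 0.00268 M.
pOH = 2.57, so pH = 14.00 - 2.57 = 11.43.

11.43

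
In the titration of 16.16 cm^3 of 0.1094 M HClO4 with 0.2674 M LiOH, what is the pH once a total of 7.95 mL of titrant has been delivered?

n(acid) = 0.1094 x 0.01616 = 0.001768 mol; n(LiOH) added = 0.2674 x 0.007950 = 0.002126 mol.
Base is in excess by 0.002126 - 0.001768 = 0.0003579 mol in a total volume of 0.02411 L.
[OH^-] = 0.0003579/0.02411 = 0.01485 M, so pOH = 1.83 and pH = 14.00 - 1.83 = 12.17.

12.17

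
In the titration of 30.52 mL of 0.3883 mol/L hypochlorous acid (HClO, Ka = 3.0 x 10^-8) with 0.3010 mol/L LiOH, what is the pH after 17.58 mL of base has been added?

7.43

Initial n(HClO) = 0.3883 x 0.03052 = 0.01185 mol.
n(LiOH) added = 0.3010 x 0.01758 = 0.005292 mol, converting that many moles of HClO to ClO-.
Remaining n(HClO) = 0.006559 mol; n(ClO-) = 0.005292 mol.
By Henderson-Hasselbalch, pH = pKa + log([A^-]/[HA]) = 7.52 + log(0.005292/0.006559) = 7.52 + (-0.09) = 7.43.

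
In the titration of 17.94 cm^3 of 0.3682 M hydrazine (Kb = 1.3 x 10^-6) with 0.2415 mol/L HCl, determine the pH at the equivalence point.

n(N2H4) = 0.3682 x 0.01794 = 0.006606 mol; V(HCl) at equivalence = 0.006606/0.2415 = 0.02735 L.
At equivalence the base is fully converted to N2H5+; total volume = 0.04529 L, so [N2H5+] = 0.006606/0.04529 = 0.1458 M.
Ka(N2H5+) = Kw/Kb = 1.0e-14 / 1.3 x 10^-6 = 7.69e-9.
[H^+] = sqrt(Ka x [N2H5+]) = sqrt(7.69e-9 x 0.1458) = 3.35e-5 M.
pH = -log(3.35e-5) = 4.48.

4.48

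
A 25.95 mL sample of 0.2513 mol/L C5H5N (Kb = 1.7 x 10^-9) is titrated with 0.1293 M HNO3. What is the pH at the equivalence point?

n(C5H5N) = 0.2513 x 0.02595 = 0.006521 mol; V(HNO3) at equivalence = 0.006521/0.1293 = 0.05043 L.
At equivalence the base is fully converted to C5H5NH+; total volume = 0.07638 L, so [C5H5NH+] = 0.006521/0.07638 = 0.08537 M.
Ka(C5H5NH+) = Kw/Kb = 1.0e-14 / 1.7 x 10^-9 = 5.88e-6.
[H^+] = sqrt(Ka x [C5H5NH+]) = sqrt(5.88e-6 x 0.08537) = 0.000709 M.
pH = -log(0.000709) = 3.15.

3.15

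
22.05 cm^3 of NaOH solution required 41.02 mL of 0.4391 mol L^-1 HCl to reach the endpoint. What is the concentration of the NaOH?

n(HCl) delivered = 0.4391 x 0.04102 = 0.01801 mol.
For a 1:1 reaction, n(NaOH) = 0.01801 mol.
[NaOH] = 0.01801 mol / 0.02205 L = 0.817 M.

0.817 M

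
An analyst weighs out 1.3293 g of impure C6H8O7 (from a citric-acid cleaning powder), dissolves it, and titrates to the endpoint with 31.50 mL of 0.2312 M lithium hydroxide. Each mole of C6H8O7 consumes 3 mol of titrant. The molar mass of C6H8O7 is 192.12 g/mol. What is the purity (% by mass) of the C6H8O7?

35.1%

n(LiOH) = 0.2312 x 0.03150 = 0.007283 mol.
n(C6H8O7) = 0.007283 / 3 = 0.002428 mol.
mass of C6H8O7 = 0.002428 x 192.12 = 0.4664 g.
% purity = 0.4664 / 1.3293 x 100 = 35.1%.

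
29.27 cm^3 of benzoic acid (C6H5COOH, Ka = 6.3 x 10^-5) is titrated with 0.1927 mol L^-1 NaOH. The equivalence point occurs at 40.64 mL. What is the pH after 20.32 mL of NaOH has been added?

20.32 mL is exactly half the equivalence volume (40.64/2), i.e. the half-equivalence point.
There, n(HA) = n(A^-), so pH = pKa = -log(6.3 x 10^-5) = 4.20.

4.20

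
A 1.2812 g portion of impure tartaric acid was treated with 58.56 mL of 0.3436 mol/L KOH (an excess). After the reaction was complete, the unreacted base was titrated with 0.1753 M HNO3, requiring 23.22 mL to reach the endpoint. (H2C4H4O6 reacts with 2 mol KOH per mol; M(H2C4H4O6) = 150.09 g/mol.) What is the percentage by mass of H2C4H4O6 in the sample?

94.0%

Total n(KOH) added = 0.3436 x 0.05856 = 0.02012 mol.
n(HNO3) used = 0.1753 x 0.02322 = 0.004070 mol, which equals the excess n(KOH).
So n(KOH) consumed by the sample = 0.02012 - 0.004070 = 0.01605 mol.
n(H2C4H4O6) = 0.01605 / 2 = 0.008025 mol.
mass H2C4H4O6 = 0.008025 x 150.09 = 1.205 g, so %H2C4H4O6 = 1.205/1.2812 x 100 = 94.0%.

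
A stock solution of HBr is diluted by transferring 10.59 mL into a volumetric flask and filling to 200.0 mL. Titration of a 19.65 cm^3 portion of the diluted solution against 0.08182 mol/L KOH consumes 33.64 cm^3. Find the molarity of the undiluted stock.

2.65 M

n(KOH) = 0.08182 x 0.03364 = 0.002752 mol.
n(HBr) in the aliquot = 0.002752 mol.
[diluted HBr] = 0.002752 / 0.01965 = 0.1401 M.
Dilution factor = 200.0/10.59 = 18.89, so [stock] = 0.1401 x 18.89 = 2.65 M.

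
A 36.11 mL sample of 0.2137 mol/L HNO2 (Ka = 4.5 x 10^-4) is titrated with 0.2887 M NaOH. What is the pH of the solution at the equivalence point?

n(HNO2) = 0.2137 x 0.03611 = 0.007717 mol; V(NaOH) at equivalence = 0.007717/0.2887 = 0.02673 L.
At equivalence all the acid is converted to NO2-; total volume = 0.03611 + 0.02673 = 0.06284 L, so [NO2-] = 0.007717/0.06284 = 0.1228 M.
Kb = Kw/Ka = 1.0e-14 / 4.5 x 10^-4 = 2.22e-11.
[OH^-] = sqrt(Kb x [NO2-]) = sqrt(2.22e-11 x 0.1228) = 1.65e-6 M.
pOH = 5.78, so pH = 14.00 - 5.78 = 8.22.

8.22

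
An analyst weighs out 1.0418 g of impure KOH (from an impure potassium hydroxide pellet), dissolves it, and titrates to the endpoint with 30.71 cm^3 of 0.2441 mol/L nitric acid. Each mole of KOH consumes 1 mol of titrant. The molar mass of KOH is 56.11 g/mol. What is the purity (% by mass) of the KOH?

n(HNO3) = 0.2441 x 0.03071 = 0.007496 mol.
n(KOH) = 0.007496 / 1 = 0.007496 mol.
mass of KOH = 0.007496 x 56.11 = 0.4206 g.
% purity = 0.4206 / 1.0418 x 100 = 40.4%.

40.4%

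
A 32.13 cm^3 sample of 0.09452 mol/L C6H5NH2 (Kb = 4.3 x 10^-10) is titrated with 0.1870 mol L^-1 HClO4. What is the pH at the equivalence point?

n(C6H5NH2) = 0.09452 x 0.03213 = 0.003037 mol; V(HClO4) at equivalence = 0.003037/0.1870 = 0.01624 L.
At equivalence the base is fully converted to C6H5NH3+; total volume = 0.04837 L, so [C6H5NH3+] = 0.003037/0.04837 = 0.06279 M.
Ka(C6H5NH3+) = Kw/Kb = 1.0e-14 / 4.3 x 10^-10 = 2.33e-5.
[H^+] = sqrt(Ka x [C6H5NH3+]) = sqrt(2.33e-5 x 0.06279) = 0.00121 M.
pH = -log(0.00121) = 2.92.

2.92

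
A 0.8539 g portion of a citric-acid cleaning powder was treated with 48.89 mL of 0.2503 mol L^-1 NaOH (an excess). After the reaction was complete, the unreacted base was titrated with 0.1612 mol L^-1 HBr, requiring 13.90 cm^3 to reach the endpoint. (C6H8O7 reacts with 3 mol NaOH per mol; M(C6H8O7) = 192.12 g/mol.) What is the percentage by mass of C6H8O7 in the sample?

75.0%

Total n(NaOH) added = 0.2503 x 0.04889 = 0.01224 mol.
n(HBr) used = 0.1612 x 0.01390 = 0.002241 mol, which equals the excess n(NaOH).
So n(NaOH) consumed by the sample = 0.01224 - 0.002241 = 0.009996 mol.
n(C6H8O7) = 0.009996 / 3 = 0.003332 mol.
mass C6H8O7 = 0.003332 x 192.12 = 0.6402 g, so %C6H8O7 = 0.6402/0.8539 x 100 = 75.0%.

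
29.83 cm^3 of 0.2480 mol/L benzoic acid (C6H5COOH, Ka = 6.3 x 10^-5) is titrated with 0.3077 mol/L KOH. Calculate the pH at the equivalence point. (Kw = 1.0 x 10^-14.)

n(C6H5COOH) = 0.2480 x 0.02983 = 0.007398 mol; V(KOH) at equivalence = 0.007398/0.3077 = 0.02404 L.
At equivalence all the acid is converted to C6H5COO-; total volume = 0.02983 + 0.02404 = 0.05387 L, so [C6H5COO-] = 0.007398/0.05387 = 0.1373 M.
Kb = Kw/Ka = 1.0e-14 / 6.3 x 10^-5 = 1.59e-10.
[OH^-] = sqrt(Kb x [C6H5COO-]) = sqrt(1.59e-10 x 0.1373) = 4.67e-6 M.
pOH = 5.33, so pH = 14.00 - 5.33 = 8.67.

8.67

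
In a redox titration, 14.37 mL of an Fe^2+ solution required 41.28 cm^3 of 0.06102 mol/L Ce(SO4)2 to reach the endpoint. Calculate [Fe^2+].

n(Ce(SO4)2) = 0.06102 x 0.04128 = 0.002519 mol.
From the balanced equation, 1 mol Ce(SO4)2 reacts with 1 mol Fe^2+, so n(Fe^2+) = 0.002519 x 1/1 = 0.002519 mol.
[Fe^2+] = 0.002519 / 0.01437 L = 0.175 M.

0.175 M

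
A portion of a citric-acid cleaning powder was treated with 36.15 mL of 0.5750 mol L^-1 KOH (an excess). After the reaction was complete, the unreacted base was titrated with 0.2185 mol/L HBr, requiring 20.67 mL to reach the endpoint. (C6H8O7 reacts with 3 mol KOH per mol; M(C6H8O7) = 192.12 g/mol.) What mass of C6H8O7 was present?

Total n(KOH) added = 0.5750 x 0.03615 = 0.02079 mol.
n(HBr) used = 0.2185 x 0.02067 = 0.004516 mol, which equals the excess n(KOH).
So n(KOH) consumed by the sample = 0.02079 - 0.004516 = 0.01627 mol.
n(C6H8O7) = 0.01627 / 3 = 0.005423 mol.
mass = 0.005423 mol x 192.12 g/mol = 1.04 g.

1.04 g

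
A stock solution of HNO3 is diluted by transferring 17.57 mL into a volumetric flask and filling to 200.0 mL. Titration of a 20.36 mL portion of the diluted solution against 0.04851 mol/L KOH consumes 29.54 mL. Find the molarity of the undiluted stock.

0.801 M

n(KOH) = 0.04851 x 0.02954 = 0.001433 mol.
n(HNO3) in the aliquot = 0.001433 mol.
[diluted HNO3] = 0.001433 / 0.02036 = 0.07038 M.
Dilution factor = 200.0/17.57 = 11.38, so [stock] = 0.07038 x 11.38 = 0.801 M.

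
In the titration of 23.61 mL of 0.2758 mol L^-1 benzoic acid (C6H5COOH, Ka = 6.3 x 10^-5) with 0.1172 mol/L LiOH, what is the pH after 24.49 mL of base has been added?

4.10

Initial n(C6H5COOH) = 0.2758 x 0.02361 = 0.006512 mol.
n(LiOH) added = 0.1172 x 0.02449 = 0.002870 mol, converting that many moles of C6H5COOH to C6H5COO-.
Remaining n(C6H5COOH) = 0.003641 mol; n(C6H5COO-) = 0.002870 mol.
By Henderson-Hasselbalch, pH = pKa + log([A^-]/[HA]) = 4.20 + log(0.002870/0.003641) = 4.20 + (-0.10) = 4.10.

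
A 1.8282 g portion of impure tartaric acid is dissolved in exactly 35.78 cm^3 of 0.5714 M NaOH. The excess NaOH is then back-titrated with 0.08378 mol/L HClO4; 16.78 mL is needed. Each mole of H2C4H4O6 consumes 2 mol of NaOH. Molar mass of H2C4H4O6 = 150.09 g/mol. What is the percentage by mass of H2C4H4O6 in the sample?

78.2%

Total n(NaOH) added = 0.5714 x 0.03578 = 0.02044 mol.
n(HClO4) used = 0.08378 x 0.01678 = 0.001406 mol, which equals the excess n(NaOH).
So n(NaOH) consumed by the sample = 0.02044 - 0.001406 = 0.01904 mol.
n(H2C4H4O6) = 0.01904 / 2 = 0.009519 mol.
mass H2C4H4O6 = 0.009519 x 150.09 = 1.429 g, so %H2C4H4O6 = 1.429/1.8282 x 100 = 78.2%.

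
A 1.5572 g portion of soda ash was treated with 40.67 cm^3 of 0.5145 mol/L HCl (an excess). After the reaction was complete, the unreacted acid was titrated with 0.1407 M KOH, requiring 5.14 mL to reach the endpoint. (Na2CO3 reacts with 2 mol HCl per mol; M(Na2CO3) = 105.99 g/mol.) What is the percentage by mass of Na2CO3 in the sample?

Total n(HCl) added = 0.5145 x 0.04067 = 0.02092 mol.
n(KOH) used = 0.1407 x 0.005140 = 0.0007232 mol, which equals the excess n(HCl).
So n(HCl) consumed by the sample = 0.02092 - 0.0007232 = 0.02020 mol.
n(Na2CO3) = 0.02020 / 2 = 0.01010 mol.
mass Na2CO3 = 0.01010 x 105.99 = 1.071 g, so %Na2CO3 = 1.071/1.5572 x 100 = 68.8%.

68.8%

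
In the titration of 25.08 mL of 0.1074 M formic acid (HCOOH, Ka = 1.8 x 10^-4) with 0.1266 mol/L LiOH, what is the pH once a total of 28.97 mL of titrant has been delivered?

n(acid) = 0.1074 x 0.02508 = 0.002694 mol; n(LiOH) added = 0.1266 x 0.02897 = 0.003668 mol.
Base is in excess by 0.003668 - 0.002694 = 0.0009740 mol in a total volume of 0.05405 L.
[OH^-] = 0.0009740/0.05405 = 0.01802 M, so pOH = 1.74 and pH = 14.00 - 1.74 = 12.26.

12.26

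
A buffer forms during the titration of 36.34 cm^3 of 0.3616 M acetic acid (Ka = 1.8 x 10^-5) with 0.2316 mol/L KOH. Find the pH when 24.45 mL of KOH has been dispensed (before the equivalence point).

Initial n(CH3COOH) = 0.3616 x 0.03634 = 0.01314 mol.
n(KOH) added = 0.2316 x 0.02445 = 0.005663 mol, converting that many moles of CH3COOH to CH3COO-.
Remaining n(CH3COOH) = 0.007478 mol; n(CH3COO-) = 0.005663 mol.
By Henderson-Hasselbalch, pH = pKa + log([A^-]/[HA]) = 4.74 + log(0.005663/0.007478) = 4.74 + (-0.12) = 4.62.

4.62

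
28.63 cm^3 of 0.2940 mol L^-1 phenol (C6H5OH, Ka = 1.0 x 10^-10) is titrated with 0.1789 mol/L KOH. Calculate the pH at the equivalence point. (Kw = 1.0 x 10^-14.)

n(C6H5OH) = 0.2940 x 0.02863 = 0.008417 mol; V(KOH) at equivalence = 0.008417/0.1789 = 0.04705 L.
At equivalence all the acid is converted to C6H5O-; total volume = 0.02863 + 0.04705 = 0.07568 L, so [C6H5O-] = 0.008417/0.07568 = 0.1112 M.
Kb = Kw/Ka = 1.0e-14 / 1.0 x 10^-10 = 0.000100.
[OH^-] = sqrt(Kb x [C6H5O-]) = sqrt(0.000100 x 0.1112) = 0.00333 M.
pOH = 2.48, so pH = 14.00 - 2.48 = 11.52.

11.52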